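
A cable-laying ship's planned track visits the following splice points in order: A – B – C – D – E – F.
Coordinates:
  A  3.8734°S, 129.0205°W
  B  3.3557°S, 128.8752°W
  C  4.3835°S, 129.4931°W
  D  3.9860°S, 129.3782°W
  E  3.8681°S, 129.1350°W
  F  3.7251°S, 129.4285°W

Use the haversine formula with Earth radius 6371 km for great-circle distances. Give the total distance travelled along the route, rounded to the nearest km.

Leg distances:
A→B: 59.8 km  (cumulative 59.8 km)
B→C: 133.3 km  (cumulative 193.0 km)
C→D: 46.0 km  (cumulative 239.0 km)
D→E: 30.0 km  (cumulative 269.0 km)
E→F: 36.2 km  (cumulative 305.3 km)
Total route length ≈ 305 km.

305 km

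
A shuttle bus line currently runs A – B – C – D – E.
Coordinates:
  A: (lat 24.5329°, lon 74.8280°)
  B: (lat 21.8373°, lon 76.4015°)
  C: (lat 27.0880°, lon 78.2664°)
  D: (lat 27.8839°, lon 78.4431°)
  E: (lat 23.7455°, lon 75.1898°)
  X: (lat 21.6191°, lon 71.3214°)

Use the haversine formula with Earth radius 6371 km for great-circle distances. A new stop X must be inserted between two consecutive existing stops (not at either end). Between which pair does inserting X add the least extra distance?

Added distance for inserting X between each consecutive pair:
A–B: 668.5 km
B–C: 841.3 km
C–D: 1840.1 km
D–E: 899.0 km
Smallest added distance is 668.5 km, inserting between A and B.

between A and B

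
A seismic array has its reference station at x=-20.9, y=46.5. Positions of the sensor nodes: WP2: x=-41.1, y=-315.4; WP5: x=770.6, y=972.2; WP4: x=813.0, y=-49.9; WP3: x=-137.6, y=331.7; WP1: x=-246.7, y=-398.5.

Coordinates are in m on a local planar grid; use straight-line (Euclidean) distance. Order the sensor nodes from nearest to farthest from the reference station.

Distance from the reference station at x=-20.9, y=46.5 to each:
WP3 x=-137.6, y=331.7: 308.2 m
WP2 x=-41.1, y=-315.4: 362.5 m
WP1 x=-246.7, y=-398.5: 499.0 m
WP4 x=813.0, y=-49.9: 839.5 m
WP5 x=770.6, y=972.2: 1217.9 m

WP3, WP2, WP1, WP4, WP5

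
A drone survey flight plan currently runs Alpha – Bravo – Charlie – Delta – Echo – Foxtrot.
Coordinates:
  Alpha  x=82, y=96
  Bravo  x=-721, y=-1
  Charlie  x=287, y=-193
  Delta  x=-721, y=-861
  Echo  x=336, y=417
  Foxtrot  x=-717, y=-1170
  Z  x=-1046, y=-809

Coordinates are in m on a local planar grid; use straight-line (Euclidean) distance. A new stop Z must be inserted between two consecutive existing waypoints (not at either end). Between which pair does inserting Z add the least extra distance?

between Echo and Foxtrot

Added distance for inserting Z between each consecutive pair:
Alpha–Bravo: 1508.2 m
Bravo–Charlie: 1313.2 m
Charlie–Delta: 588.3 m
Delta–Echo: 518.1 m
Echo–Foxtrot: 431.3 m
Smallest added distance is 431.3 m, inserting between Echo and Foxtrot.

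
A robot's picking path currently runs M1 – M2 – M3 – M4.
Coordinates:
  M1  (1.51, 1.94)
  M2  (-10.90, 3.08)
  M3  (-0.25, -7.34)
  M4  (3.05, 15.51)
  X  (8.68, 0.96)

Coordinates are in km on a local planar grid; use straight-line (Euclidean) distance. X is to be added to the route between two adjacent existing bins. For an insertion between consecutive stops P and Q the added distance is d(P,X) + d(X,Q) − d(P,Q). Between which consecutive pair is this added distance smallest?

Added distance for inserting X between each consecutive pair:
M1–M2: 14.5 km
M2–M3: 17.0 km
M3–M4: 4.7 km
Smallest added distance is 4.7 km, inserting between M3 and M4.

between M3 and M4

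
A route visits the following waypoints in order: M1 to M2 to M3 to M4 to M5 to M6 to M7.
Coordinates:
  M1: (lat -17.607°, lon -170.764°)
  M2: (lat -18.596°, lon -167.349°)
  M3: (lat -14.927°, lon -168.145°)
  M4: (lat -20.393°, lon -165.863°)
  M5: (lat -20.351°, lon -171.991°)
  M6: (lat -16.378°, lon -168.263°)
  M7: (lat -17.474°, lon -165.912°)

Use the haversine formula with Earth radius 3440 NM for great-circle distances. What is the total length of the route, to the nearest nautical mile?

1596 NM

Leg distances:
M1→M2: 203.7 NM  (cumulative 203.7 NM)
M2→M3: 225.0 NM  (cumulative 428.7 NM)
M3→M4: 353.2 NM  (cumulative 781.9 NM)
M4→M5: 344.9 NM  (cumulative 1126.8 NM)
M5→M6: 319.4 NM  (cumulative 1446.1 NM)
M6→M7: 150.2 NM  (cumulative 1596.4 NM)
Total route length ≈ 1596 NM.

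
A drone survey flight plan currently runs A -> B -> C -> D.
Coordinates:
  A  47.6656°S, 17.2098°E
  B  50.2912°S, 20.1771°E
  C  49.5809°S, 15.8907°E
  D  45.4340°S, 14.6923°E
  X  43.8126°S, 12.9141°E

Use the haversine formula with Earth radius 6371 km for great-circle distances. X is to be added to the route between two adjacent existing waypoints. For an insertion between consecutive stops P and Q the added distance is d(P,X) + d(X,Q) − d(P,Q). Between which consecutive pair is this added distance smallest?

Added distance for inserting X between each consecutive pair:
A–B: 1084.8 km
B–C: 1269.1 km
C–D: 439.1 km
Smallest added distance is 439.1 km, inserting between C and D.

between C and D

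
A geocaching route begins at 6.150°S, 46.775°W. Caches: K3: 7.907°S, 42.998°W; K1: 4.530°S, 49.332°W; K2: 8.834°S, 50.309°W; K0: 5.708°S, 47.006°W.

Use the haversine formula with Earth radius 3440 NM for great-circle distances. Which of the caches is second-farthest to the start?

K3

Distances from the start (6.150°S, 46.775°W):
K2: 265.0 NM
K3: 248.6 NM
K1: 181.2 NM
K0: 29.9 NM
The second-farthest is K3 at 248.6 NM.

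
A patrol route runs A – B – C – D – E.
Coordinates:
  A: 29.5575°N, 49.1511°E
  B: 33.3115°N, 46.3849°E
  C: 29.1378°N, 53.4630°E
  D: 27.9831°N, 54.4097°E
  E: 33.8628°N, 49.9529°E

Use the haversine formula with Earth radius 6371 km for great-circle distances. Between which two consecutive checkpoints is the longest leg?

Leg distances:
A→B: 493.0 km
B→C: 817.2 km
C→D: 158.2 km
D→E: 779.6 km
The longest leg is B–C at 817.2 km.

B–C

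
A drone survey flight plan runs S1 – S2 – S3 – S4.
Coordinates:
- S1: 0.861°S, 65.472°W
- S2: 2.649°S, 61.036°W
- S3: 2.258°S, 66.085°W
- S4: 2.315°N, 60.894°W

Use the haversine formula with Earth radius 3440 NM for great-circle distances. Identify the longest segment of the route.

S3–S4

Leg distances:
S1→S2: 287.0 NM
S2→S3: 303.8 NM
S3→S4: 415.3 NM
The longest leg is S3–S4 at 415.3 NM.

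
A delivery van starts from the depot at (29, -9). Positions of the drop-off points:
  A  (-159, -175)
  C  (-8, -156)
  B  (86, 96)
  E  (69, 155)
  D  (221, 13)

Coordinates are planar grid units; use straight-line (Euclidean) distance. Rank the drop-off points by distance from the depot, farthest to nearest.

A, D, E, C, B

Computing each straight-line distance from (29, -9):
A (-159, -175): 250.8
D (221, 13): 193.3
E (69, 155): 168.8
C (-8, -156): 151.6
B (86, 96): 119.5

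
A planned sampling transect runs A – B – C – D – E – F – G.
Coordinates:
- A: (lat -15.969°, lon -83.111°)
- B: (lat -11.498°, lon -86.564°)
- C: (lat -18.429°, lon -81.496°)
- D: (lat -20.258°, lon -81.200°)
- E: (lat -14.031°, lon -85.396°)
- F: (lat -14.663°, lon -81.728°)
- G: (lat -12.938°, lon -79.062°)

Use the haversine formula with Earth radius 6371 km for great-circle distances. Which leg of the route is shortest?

C–D

Leg distances:
A→B: 621.4 km
B→C: 943.4 km
C→D: 205.7 km
D→E: 823.4 km
E→F: 401.3 km
F→G: 345.9 km
The shortest leg is C–D at 205.7 km.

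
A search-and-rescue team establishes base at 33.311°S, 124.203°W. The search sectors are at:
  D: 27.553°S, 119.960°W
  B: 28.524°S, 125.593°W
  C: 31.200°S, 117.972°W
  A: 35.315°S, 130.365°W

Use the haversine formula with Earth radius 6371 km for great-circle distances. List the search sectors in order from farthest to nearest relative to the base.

Distances from the base:
D 27.553°S, 119.960°W: 758.4 km
C 31.200°S, 117.972°W: 631.1 km
A 35.315°S, 130.365°W: 608.1 km
B 28.524°S, 125.593°W: 548.5 km

D, C, A, B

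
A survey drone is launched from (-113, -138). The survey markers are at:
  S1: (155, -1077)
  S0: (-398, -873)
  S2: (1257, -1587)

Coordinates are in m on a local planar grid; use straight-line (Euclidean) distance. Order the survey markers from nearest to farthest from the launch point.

S0, S1, S2

Computing each straight-line distance from (-113, -138):
S0 (-398, -873): 788.3 m
S1 (155, -1077): 976.5 m
S2 (1257, -1587): 1994.1 m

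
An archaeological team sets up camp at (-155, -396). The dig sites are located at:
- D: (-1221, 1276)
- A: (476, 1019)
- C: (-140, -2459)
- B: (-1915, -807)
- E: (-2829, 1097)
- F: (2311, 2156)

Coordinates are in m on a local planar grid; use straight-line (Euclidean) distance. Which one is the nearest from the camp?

Distance to each, sorted:
A: 1549.3 m
B: 1807.4 m
D: 1982.9 m
C: 2063.1 m
E: 3062.6 m
F: 3548.8 m
The nearest is A at 1549.3 m.

A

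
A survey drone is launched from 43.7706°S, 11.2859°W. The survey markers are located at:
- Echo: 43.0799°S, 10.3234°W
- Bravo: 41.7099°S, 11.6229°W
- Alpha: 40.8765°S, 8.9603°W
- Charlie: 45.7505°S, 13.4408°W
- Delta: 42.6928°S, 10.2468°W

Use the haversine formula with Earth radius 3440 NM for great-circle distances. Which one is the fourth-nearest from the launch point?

Distance to each, sorted:
Echo: 59.0 NM
Delta: 79.1 NM
Bravo: 124.6 NM
Charlie: 150.2 NM
Alpha: 202.1 NM
The fourth-nearest is Charlie at 150.2 NM.

Charlie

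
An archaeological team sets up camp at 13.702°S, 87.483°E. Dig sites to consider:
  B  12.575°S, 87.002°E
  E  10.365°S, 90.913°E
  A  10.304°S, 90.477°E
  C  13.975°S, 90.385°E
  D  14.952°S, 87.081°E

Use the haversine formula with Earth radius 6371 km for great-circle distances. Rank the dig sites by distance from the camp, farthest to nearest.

Computing each great-circle distance from 13.702°S, 87.483°E:
E 10.365°S, 90.913°E: 526.1 km
A 10.304°S, 90.477°E: 498.8 km
C 13.975°S, 90.385°E: 314.8 km
D 14.952°S, 87.081°E: 145.6 km
B 12.575°S, 87.002°E: 135.7 km

E, A, C, D, B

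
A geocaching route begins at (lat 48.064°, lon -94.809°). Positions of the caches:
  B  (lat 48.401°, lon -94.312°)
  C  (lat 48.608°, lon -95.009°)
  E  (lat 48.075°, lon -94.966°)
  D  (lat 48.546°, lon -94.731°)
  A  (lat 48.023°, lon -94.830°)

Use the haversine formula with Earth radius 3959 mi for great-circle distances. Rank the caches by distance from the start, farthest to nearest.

C, D, B, E, A

Computing each great-circle distance from (lat 48.064°, lon -94.809°):
C (lat 48.608°, lon -95.009°): 38.7 mi
D (lat 48.546°, lon -94.731°): 33.5 mi
B (lat 48.401°, lon -94.312°): 32.6 mi
E (lat 48.075°, lon -94.966°): 7.3 mi
A (lat 48.023°, lon -94.830°): 3.0 mi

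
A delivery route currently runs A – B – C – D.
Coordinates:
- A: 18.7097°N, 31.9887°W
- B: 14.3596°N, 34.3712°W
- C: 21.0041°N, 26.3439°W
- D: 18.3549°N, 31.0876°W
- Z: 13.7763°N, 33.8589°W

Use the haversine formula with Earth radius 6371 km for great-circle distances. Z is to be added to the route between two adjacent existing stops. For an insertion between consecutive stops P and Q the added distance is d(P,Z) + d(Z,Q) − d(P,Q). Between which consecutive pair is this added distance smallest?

between B and C

Added distance for inserting Z between each consecutive pair:
A–B: 122.7 km
B–C: 90.8 km
C–D: 1143.2 km
Smallest added distance is 90.8 km, inserting between B and C.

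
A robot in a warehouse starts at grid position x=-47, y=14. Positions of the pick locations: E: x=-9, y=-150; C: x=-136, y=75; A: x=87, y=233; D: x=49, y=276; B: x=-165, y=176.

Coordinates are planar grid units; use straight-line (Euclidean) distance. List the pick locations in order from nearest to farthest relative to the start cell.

Distances from the start cell:
C x=-136, y=75: 107.9
E x=-9, y=-150: 168.3
B x=-165, y=176: 200.4
A x=87, y=233: 256.7
D x=49, y=276: 279.0

C, E, B, A, D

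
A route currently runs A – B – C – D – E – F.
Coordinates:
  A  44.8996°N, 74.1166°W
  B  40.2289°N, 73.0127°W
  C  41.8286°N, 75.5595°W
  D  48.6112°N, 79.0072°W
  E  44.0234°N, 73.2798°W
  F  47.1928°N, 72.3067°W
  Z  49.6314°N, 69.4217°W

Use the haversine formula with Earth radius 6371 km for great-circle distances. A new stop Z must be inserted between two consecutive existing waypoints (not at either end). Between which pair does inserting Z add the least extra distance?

Added distance for inserting Z between each consecutive pair:
A–B: 1189.6 km
B–C: 1793.8 km
C–D: 894.4 km
D–E: 722.0 km
E–F: 673.2 km
Smallest added distance is 673.2 km, inserting between E and F.

between E and F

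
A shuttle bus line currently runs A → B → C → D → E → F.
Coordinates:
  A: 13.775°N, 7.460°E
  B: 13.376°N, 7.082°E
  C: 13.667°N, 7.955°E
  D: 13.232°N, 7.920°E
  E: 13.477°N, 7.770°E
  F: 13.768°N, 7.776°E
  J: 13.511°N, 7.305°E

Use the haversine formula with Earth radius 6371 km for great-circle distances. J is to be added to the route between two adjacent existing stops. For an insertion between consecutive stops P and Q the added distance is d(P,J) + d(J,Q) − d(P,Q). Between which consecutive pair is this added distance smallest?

Added distance for inserting J between each consecutive pair:
A–B: 1.9 km
B–C: 1.0 km
C–D: 97.3 km
D–E: 92.1 km
E–F: 76.4 km
Smallest added distance is 1.0 km, inserting between B and C.

between B and C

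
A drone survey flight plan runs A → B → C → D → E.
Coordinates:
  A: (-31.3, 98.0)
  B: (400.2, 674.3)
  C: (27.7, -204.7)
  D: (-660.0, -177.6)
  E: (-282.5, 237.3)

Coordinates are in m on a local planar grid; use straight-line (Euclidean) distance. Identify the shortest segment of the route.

D–E

Leg distances:
A→B: 719.9 m
B→C: 954.7 m
C→D: 688.2 m
D→E: 560.9 m
The shortest leg is D–E at 560.9 m.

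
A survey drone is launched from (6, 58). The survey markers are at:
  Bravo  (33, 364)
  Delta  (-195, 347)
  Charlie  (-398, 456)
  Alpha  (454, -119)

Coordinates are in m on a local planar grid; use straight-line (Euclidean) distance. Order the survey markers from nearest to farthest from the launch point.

Bravo, Delta, Alpha, Charlie

Distances from the launch point:
Bravo (33, 364): 307.2 m
Delta (-195, 347): 352.0 m
Alpha (454, -119): 481.7 m
Charlie (-398, 456): 567.1 m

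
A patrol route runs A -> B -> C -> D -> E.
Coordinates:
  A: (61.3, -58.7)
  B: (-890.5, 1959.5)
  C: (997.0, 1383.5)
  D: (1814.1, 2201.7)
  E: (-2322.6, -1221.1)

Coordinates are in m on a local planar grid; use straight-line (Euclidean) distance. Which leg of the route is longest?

Leg distances:
A→B: 2231.4 m
B→C: 1973.4 m
C→D: 1156.3 m
D→E: 5369.2 m
The longest leg is D–E at 5369.2 m.

D–E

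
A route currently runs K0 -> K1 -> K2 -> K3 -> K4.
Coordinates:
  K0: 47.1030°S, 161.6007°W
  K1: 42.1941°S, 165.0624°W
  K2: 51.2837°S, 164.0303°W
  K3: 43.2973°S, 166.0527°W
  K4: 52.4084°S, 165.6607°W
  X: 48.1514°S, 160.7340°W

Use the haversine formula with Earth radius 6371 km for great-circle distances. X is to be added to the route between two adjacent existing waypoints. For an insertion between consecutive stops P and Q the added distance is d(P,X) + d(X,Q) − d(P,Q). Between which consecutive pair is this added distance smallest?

between K1 and K2

Added distance for inserting X between each consecutive pair:
K0–K1: 266.9 km
K1–K2: 151.4 km
K2–K3: 199.4 km
K3–K4: 254.1 km
Smallest added distance is 151.4 km, inserting between K1 and K2.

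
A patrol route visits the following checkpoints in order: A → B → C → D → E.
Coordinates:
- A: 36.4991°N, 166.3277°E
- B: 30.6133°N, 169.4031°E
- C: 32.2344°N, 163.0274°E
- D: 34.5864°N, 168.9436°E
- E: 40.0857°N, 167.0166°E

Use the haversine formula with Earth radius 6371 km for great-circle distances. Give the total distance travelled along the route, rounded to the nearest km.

2588 km

Leg distances:
A→B: 713.7 km  (cumulative 713.7 km)
B→C: 631.1 km  (cumulative 1344.8 km)
C→D: 608.1 km  (cumulative 1952.9 km)
D→E: 634.7 km  (cumulative 2587.7 km)
Total route length ≈ 2588 km.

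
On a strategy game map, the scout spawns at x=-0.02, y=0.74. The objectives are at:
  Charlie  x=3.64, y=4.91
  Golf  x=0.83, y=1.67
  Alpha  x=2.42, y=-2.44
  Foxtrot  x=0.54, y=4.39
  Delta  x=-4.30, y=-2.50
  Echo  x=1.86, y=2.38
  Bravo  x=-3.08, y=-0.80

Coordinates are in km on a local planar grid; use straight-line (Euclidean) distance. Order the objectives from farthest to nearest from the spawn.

Distance from the spawn at x=-0.02, y=0.74 to each:
Charlie x=3.64, y=4.91: 5.5 km
Delta x=-4.30, y=-2.50: 5.4 km
Alpha x=2.42, y=-2.44: 4.0 km
Foxtrot x=0.54, y=4.39: 3.7 km
Bravo x=-3.08, y=-0.80: 3.4 km
Echo x=1.86, y=2.38: 2.5 km
Golf x=0.83, y=1.67: 1.3 km

Charlie, Delta, Alpha, Foxtrot, Bravo, Echo, Golf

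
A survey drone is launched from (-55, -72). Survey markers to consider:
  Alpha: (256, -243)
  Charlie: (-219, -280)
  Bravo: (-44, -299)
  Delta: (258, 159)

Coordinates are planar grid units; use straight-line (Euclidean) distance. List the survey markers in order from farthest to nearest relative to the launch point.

Distance from the launch point at (-55, -72) to each:
Delta (258, 159): 389.0
Alpha (256, -243): 354.9
Charlie (-219, -280): 264.9
Bravo (-44, -299): 227.3

Delta, Alpha, Charlie, Bravo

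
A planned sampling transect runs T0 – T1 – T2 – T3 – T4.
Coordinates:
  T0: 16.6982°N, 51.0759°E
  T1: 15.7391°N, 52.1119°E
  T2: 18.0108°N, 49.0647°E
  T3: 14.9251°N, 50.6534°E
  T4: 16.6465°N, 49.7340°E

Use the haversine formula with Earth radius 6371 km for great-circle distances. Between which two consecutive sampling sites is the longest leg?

T1–T2

Leg distances:
T0→T1: 153.7 km
T1→T2: 411.0 km
T2→T3: 382.6 km
T3→T4: 215.2 km
The longest leg is T1–T2 at 411.0 km.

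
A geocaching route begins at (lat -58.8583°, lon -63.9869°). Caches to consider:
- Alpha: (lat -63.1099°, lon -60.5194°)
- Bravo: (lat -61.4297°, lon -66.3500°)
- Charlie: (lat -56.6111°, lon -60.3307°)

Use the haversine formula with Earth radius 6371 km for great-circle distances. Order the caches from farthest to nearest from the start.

Distance from the start at (lat -58.8583°, lon -63.9869°) to each:
Alpha (lat -63.1099°, lon -60.5194°): 508.2 km
Charlie (lat -56.6111°, lon -60.3307°): 330.9 km
Bravo (lat -61.4297°, lon -66.3500°): 314.4 km

Alpha, Charlie, Bravo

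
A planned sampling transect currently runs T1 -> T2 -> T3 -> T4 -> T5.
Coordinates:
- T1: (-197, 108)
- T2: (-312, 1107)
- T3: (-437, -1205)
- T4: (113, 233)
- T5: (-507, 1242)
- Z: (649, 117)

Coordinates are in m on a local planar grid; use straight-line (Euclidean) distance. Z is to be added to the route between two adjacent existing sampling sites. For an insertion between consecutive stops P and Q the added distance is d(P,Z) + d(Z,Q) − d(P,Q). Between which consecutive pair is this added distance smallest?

between T3 and T4

Added distance for inserting Z between each consecutive pair:
T1–T2: 1220.2 m
T2–T3: 775.2 m
T3–T4: 719.7 m
T4–T5: 977.2 m
Smallest added distance is 719.7 m, inserting between T3 and T4.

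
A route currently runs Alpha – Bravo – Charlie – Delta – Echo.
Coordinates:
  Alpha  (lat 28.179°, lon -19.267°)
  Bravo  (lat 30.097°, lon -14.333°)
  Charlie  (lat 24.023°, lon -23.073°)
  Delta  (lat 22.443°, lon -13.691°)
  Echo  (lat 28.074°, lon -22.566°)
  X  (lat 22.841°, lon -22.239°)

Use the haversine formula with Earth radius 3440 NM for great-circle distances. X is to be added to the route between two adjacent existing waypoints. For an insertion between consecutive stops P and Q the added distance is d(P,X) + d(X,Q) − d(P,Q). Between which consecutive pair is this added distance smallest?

Added distance for inserting X between each consecutive pair:
Alpha–Bravo: 683.6 NM
Bravo–Charlie: 100.3 NM
Charlie–Delta: 32.6 NM
Delta–Echo: 200.6 NM
Smallest added distance is 32.6 NM, inserting between Charlie and Delta.

between Charlie and Delta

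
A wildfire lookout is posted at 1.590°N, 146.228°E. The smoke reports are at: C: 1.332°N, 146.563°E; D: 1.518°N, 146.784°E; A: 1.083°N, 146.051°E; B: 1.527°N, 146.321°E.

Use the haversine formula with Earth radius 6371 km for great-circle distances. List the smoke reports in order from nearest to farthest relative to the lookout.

Computing each great-circle distance from 1.590°N, 146.228°E:
B 1.527°N, 146.321°E: 12.5 km
C 1.332°N, 146.563°E: 47.0 km
A 1.083°N, 146.051°E: 59.7 km
D 1.518°N, 146.784°E: 62.3 km

B, C, A, D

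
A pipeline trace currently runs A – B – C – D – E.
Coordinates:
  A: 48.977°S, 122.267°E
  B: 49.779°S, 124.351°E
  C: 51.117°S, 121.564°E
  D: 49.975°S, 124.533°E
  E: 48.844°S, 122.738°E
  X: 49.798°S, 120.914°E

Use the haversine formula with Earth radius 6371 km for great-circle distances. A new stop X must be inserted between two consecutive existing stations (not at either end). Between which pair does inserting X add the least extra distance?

Added distance for inserting X between each consecutive pair:
A–B: 205.4 km
B–C: 153.3 km
C–D: 168.5 km
D–E: 248.7 km
Smallest added distance is 153.3 km, inserting between B and C.

between B and C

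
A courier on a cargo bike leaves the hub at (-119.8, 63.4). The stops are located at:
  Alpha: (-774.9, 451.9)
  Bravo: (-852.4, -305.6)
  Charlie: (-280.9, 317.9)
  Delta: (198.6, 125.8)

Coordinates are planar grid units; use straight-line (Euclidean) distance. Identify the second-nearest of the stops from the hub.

Distance to each, sorted:
Charlie: 301.2
Delta: 324.5
Alpha: 761.6
Bravo: 820.3
The second-nearest is Delta at 324.5.

Delta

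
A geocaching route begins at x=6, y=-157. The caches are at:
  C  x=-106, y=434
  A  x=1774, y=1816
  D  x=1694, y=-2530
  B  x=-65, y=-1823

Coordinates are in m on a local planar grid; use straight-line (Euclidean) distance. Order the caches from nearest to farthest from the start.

Distance from the start at x=6, y=-157 to each:
C x=-106, y=434: 601.5 m
B x=-65, y=-1823: 1667.5 m
A x=1774, y=1816: 2649.3 m
D x=1694, y=-2530: 2912.1 m

C, B, A, D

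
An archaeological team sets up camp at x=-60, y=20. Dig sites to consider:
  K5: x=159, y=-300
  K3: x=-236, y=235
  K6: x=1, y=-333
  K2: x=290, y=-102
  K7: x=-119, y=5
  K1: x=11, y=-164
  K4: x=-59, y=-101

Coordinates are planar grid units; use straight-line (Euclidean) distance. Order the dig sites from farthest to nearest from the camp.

K5, K2, K6, K3, K1, K4, K7

Distances from the camp:
K5 x=159, y=-300: 387.8
K2 x=290, y=-102: 370.7
K6 x=1, y=-333: 358.2
K3 x=-236, y=235: 277.9
K1 x=11, y=-164: 197.2
K4 x=-59, y=-101: 121.0
K7 x=-119, y=5: 60.9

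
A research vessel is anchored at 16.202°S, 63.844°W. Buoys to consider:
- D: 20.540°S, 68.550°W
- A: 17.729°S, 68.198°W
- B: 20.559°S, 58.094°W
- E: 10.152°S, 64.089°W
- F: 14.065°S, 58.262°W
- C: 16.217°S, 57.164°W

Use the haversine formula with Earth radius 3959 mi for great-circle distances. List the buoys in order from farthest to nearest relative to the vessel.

Computing each great-circle distance from 16.202°S, 63.844°W:
B 20.559°S, 58.094°W: 482.4 mi
C 16.217°S, 57.164°W: 443.2 mi
D 20.540°S, 68.550°W: 430.1 mi
E 10.152°S, 64.089°W: 418.4 mi
F 14.065°S, 58.262°W: 400.5 mi
A 17.729°S, 68.198°W: 306.5 mi

B, C, D, E, F, A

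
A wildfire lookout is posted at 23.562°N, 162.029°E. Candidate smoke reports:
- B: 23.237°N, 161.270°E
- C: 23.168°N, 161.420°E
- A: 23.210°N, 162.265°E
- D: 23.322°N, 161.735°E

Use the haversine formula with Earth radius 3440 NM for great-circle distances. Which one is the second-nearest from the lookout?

Distances from the lookout (23.562°N, 162.029°E):
D: 21.7 NM
A: 24.8 NM
C: 41.1 NM
B: 46.2 NM
The second-nearest is A at 24.8 NM.

A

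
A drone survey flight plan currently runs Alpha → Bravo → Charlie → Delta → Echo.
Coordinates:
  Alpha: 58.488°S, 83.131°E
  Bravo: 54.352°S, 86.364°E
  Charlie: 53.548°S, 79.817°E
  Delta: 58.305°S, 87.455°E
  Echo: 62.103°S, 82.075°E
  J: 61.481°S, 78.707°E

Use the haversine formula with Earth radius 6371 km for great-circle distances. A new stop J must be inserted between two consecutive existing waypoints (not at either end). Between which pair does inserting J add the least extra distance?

Added distance for inserting J between each consecutive pair:
Alpha–Bravo: 824.1 km
Bravo–Charlie: 1358.4 km
Charlie–Delta: 775.5 km
Delta–Echo: 275.5 km
Smallest added distance is 275.5 km, inserting between Delta and Echo.

between Delta and Echo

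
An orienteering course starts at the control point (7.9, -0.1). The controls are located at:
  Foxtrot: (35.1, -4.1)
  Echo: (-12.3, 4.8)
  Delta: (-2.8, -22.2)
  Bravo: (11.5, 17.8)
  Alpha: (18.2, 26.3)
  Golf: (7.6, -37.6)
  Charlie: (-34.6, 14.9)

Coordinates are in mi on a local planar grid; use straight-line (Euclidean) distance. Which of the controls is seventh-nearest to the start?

Charlie

Distance to each, sorted:
Bravo: 18.3 mi
Echo: 20.8 mi
Delta: 24.6 mi
Foxtrot: 27.5 mi
Alpha: 28.3 mi
Golf: 37.5 mi
Charlie: 45.1 mi
The seventh-nearest is Charlie at 45.1 mi.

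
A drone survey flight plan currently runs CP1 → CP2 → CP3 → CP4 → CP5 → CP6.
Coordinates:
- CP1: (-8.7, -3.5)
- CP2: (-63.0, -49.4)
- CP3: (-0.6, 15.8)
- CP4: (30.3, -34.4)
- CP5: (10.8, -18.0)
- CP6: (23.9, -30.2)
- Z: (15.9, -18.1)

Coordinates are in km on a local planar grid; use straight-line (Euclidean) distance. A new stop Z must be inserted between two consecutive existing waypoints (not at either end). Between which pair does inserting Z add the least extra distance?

between CP3 and CP4

Added distance for inserting Z between each consecutive pair:
CP1–CP2: 42.4 km
CP2–CP3: 32.3 km
CP3–CP4: 0.5 km
CP4–CP5: 1.4 km
CP5–CP6: 1.7 km
Smallest added distance is 0.5 km, inserting between CP3 and CP4.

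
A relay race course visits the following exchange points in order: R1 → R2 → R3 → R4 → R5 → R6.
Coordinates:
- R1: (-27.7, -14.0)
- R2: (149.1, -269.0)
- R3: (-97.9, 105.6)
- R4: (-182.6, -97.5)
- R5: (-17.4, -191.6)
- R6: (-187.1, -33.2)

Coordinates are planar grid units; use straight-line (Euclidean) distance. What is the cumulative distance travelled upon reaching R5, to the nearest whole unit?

Leg distances:
R1→R2: 310.3  (cumulative 310.3)
R2→R3: 448.7  (cumulative 759.0)
R3→R4: 220.1  (cumulative 979.1)
R4→R5: 190.1  (cumulative 1169.2)
Cumulative distance at R5 ≈ 1169.

1169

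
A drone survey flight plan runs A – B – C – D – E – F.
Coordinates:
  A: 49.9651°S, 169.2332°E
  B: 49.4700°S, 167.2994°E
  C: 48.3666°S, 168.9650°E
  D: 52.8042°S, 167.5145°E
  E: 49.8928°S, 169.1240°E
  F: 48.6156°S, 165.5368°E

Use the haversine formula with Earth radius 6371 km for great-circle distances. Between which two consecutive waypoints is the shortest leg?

Leg distances:
A→B: 149.5 km
B→C: 172.8 km
C→D: 503.9 km
D→E: 342.5 km
E→F: 296.5 km
The shortest leg is A–B at 149.5 km.

A–B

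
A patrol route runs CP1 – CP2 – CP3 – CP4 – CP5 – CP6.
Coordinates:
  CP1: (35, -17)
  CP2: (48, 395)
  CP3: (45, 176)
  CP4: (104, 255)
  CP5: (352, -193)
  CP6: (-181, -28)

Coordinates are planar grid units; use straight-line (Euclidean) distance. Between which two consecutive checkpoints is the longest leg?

Leg distances:
CP1→CP2: 412.2
CP2→CP3: 219.0
CP3→CP4: 98.6
CP4→CP5: 512.1
CP5→CP6: 558.0
The longest leg is CP5–CP6 at 558.0.

CP5–CP6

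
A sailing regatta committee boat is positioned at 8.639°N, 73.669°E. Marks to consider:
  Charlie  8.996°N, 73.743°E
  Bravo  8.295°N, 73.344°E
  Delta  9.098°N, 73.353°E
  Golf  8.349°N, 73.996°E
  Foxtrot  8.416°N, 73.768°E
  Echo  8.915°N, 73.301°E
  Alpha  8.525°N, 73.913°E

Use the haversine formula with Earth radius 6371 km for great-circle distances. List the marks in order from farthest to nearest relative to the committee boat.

Distance from the committee boat at 8.639°N, 73.669°E to each:
Delta 9.098°N, 73.353°E: 61.7 km
Bravo 8.295°N, 73.344°E: 52.4 km
Echo 8.915°N, 73.301°E: 50.8 km
Golf 8.349°N, 73.996°E: 48.3 km
Charlie 8.996°N, 73.743°E: 40.5 km
Alpha 8.525°N, 73.913°E: 29.7 km
Foxtrot 8.416°N, 73.768°E: 27.1 km

Delta, Bravo, Echo, Golf, Charlie, Alpha, Foxtrot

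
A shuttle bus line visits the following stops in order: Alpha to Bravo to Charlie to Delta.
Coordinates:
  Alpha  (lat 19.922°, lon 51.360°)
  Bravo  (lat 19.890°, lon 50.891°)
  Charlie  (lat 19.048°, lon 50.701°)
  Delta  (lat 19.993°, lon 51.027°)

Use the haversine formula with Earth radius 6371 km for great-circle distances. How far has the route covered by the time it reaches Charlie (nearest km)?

Leg distances:
Alpha→Bravo: 49.2 km  (cumulative 49.2 km)
Bravo→Charlie: 95.7 km  (cumulative 144.9 km)
Cumulative distance at Charlie ≈ 145 km.

145 km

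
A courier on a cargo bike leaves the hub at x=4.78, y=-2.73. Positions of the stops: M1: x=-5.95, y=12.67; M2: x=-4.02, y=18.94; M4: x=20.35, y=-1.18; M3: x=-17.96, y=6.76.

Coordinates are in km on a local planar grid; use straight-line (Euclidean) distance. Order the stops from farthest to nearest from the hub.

Distances from the hub:
M3 x=-17.96, y=6.76: 24.6 km
M2 x=-4.02, y=18.94: 23.4 km
M1 x=-5.95, y=12.67: 18.8 km
M4 x=20.35, y=-1.18: 15.6 km

M3, M2, M1, M4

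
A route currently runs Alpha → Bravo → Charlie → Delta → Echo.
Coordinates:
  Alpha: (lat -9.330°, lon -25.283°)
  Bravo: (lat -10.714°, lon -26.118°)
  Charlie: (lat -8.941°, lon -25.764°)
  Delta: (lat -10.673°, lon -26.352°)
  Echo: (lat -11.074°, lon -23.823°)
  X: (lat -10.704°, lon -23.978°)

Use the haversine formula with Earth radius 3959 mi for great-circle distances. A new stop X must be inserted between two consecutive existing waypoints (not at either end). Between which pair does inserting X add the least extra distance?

between Delta and Echo

Added distance for inserting X between each consecutive pair:
Alpha–Bravo: 164.1 mi
Bravo–Charlie: 192.6 mi
Charlie–Delta: 207.1 mi
Delta–Echo: 15.0 mi
Smallest added distance is 15.0 mi, inserting between Delta and Echo.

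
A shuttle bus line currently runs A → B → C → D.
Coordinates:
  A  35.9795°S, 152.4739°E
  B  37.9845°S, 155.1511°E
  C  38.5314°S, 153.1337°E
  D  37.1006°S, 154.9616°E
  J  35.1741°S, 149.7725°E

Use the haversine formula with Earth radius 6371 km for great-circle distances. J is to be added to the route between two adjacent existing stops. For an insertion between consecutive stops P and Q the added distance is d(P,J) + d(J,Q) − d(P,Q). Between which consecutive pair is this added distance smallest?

Added distance for inserting J between each consecutive pair:
A–B: 507.1 km
B–C: 864.7 km
C–D: 765.0 km
Smallest added distance is 507.1 km, inserting between A and B.

between A and B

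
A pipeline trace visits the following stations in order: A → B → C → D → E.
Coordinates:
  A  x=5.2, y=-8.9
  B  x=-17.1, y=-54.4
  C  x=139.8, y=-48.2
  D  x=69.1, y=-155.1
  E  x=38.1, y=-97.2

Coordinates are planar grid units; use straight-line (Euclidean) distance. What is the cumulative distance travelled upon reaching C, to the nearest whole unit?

Leg distances:
A→B: 50.7  (cumulative 50.7)
B→C: 157.0  (cumulative 207.7)
Cumulative distance at C ≈ 208.

208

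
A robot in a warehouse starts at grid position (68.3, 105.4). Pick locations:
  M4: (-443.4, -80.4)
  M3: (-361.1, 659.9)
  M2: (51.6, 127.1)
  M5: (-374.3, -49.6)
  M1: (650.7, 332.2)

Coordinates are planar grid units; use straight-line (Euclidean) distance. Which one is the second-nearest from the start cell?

Distances from the start cell ((68.3, 105.4)):
M2: 27.4
M5: 469.0
M4: 544.4
M1: 625.0
M3: 701.3
The second-nearest is M5 at 469.0.

M5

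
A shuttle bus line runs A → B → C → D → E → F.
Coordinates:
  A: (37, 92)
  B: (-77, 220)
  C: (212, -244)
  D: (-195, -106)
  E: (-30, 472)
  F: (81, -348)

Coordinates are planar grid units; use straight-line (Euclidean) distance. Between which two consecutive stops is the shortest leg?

A–B

Leg distances:
A→B: 171.4
B→C: 546.6
C→D: 429.8
D→E: 601.1
E→F: 827.5
The shortest leg is A–B at 171.4.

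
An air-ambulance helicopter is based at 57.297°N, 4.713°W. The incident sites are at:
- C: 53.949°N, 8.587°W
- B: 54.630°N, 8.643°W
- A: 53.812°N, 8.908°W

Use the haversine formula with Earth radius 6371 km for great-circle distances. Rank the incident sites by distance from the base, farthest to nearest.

Distance from the base at 57.297°N, 4.713°W to each:
A 53.812°N, 8.908°W: 468.6 km
C 53.949°N, 8.587°W: 444.5 km
B 54.630°N, 8.643°W: 384.3 km

A, C, B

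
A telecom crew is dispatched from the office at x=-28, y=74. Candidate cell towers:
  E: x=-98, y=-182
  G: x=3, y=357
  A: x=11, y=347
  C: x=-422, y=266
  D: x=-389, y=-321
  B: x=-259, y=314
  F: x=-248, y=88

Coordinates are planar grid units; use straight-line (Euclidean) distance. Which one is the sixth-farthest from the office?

Distances from the office (x=-28, y=74):
D: 535.1
C: 438.3
B: 333.1
G: 284.7
A: 275.8
E: 265.4
F: 220.4
The sixth-farthest is E at 265.4.

E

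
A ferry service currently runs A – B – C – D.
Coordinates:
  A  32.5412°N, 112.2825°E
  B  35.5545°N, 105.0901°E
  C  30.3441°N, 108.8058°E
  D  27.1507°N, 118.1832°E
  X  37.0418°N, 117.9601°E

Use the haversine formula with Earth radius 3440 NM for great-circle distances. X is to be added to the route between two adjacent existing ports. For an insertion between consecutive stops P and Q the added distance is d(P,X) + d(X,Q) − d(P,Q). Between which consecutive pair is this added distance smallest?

Added distance for inserting X between each consecutive pair:
A–B: 616.8 NM
B–C: 872.5 NM
C–D: 673.0 NM
Smallest added distance is 616.8 NM, inserting between A and B.

between A and B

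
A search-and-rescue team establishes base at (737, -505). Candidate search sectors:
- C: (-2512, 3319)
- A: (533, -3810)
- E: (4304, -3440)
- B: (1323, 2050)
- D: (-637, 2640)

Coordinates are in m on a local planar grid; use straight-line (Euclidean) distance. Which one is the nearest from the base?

Distance to each, sorted:
B: 2621.3 m
A: 3311.3 m
D: 3432.0 m
E: 4619.3 m
C: 5017.9 m
The nearest is B at 2621.3 m.

B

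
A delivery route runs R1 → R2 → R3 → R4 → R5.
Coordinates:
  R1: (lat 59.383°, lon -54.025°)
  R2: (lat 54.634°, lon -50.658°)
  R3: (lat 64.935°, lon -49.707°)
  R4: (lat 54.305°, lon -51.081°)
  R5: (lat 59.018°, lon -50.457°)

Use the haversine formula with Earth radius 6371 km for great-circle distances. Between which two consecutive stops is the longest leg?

R3–R4

Leg distances:
R1→R2: 565.9 km
R2→R3: 1146.6 km
R3→R4: 1184.5 km
R4→R5: 525.4 km
The longest leg is R3–R4 at 1184.5 km.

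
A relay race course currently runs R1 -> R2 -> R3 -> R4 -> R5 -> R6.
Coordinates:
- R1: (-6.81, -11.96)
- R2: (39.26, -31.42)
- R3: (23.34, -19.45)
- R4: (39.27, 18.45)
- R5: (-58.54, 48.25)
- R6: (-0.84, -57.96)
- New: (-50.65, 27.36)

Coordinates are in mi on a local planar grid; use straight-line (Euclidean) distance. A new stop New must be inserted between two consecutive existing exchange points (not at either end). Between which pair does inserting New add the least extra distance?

between R5 and R6

Added distance for inserting New between each consecutive pair:
R1–R2: 116.3 mi
R2–R3: 175.1 mi
R3–R4: 136.8 mi
R4–R5: 10.4 mi
R5–R6: 0.3 mi
Smallest added distance is 0.3 mi, inserting between R5 and R6.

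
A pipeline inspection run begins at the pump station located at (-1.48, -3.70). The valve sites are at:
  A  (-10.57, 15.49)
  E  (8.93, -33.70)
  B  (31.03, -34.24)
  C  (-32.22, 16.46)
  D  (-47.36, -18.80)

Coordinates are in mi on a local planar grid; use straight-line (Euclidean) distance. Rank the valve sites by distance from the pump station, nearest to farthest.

A, E, C, B, D

Distance from the pump station at (-1.48, -3.70) to each:
A (-10.57, 15.49): 21.2 mi
E (8.93, -33.70): 31.8 mi
C (-32.22, 16.46): 36.8 mi
B (31.03, -34.24): 44.6 mi
D (-47.36, -18.80): 48.3 mi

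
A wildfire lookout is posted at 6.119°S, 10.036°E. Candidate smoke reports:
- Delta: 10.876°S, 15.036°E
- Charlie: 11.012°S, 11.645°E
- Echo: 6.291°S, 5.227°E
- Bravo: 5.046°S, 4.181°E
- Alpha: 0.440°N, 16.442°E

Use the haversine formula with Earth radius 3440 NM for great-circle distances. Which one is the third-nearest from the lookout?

Bravo

Distances from the lookout (6.119°S, 10.036°E):
Echo: 287.2 NM
Charlie: 308.9 NM
Bravo: 355.7 NM
Delta: 411.9 NM
Alpha: 550.0 NM
The third-nearest is Bravo at 355.7 NM.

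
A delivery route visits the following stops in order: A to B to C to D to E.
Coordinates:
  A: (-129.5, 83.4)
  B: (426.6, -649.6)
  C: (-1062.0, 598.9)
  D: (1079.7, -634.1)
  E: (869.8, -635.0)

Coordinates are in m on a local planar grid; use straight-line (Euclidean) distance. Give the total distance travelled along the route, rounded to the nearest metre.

5544 m

Leg distances:
A→B: 920.1 m  (cumulative 920.1 m)
B→C: 1942.9 m  (cumulative 2862.9 m)
C→D: 2471.3 m  (cumulative 5334.2 m)
D→E: 209.9 m  (cumulative 5544.1 m)
Total route length ≈ 5544 m.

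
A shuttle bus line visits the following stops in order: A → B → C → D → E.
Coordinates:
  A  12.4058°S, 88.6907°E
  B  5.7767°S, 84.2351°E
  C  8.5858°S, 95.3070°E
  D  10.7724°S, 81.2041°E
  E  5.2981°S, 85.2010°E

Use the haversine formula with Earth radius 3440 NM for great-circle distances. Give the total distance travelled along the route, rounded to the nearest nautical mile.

2409 NM

Leg distances:
A→B: 477.6 NM  (cumulative 477.6 NM)
B→C: 680.7 NM  (cumulative 1158.3 NM)
C→D: 844.8 NM  (cumulative 2003.1 NM)
D→E: 405.5 NM  (cumulative 2408.6 NM)
Total route length ≈ 2409 NM.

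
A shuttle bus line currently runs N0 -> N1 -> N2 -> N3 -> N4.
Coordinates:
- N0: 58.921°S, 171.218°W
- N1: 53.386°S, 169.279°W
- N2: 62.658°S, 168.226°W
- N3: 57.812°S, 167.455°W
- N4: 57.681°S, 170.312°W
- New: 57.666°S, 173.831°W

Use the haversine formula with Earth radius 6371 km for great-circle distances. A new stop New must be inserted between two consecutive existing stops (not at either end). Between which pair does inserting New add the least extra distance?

Added distance for inserting New between each consecutive pair:
N0–N1: 135.1 km
N1–N2: 157.7 km
N2–N3: 473.4 km
N3–N4: 417.7 km
Smallest added distance is 135.1 km, inserting between N0 and N1.

between N0 and N1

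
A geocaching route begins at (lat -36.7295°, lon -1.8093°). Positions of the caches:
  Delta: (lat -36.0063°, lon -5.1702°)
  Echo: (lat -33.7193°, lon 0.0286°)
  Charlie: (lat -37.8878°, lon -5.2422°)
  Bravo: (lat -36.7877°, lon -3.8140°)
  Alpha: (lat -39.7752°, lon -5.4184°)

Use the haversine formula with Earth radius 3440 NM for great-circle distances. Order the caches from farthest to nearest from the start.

Distance from the start at (lat -36.7295°, lon -1.8093°) to each:
Alpha (lat -39.7752°, lon -5.4184°): 249.7 NM
Echo (lat -33.7193°, lon 0.0286°): 202.0 NM
Charlie (lat -37.8878°, lon -5.2422°): 178.1 NM
Delta (lat -36.0063°, lon -5.1702°): 168.2 NM
Bravo (lat -36.7877°, lon -3.8140°): 96.5 NM

Alpha, Echo, Charlie, Delta, Bravo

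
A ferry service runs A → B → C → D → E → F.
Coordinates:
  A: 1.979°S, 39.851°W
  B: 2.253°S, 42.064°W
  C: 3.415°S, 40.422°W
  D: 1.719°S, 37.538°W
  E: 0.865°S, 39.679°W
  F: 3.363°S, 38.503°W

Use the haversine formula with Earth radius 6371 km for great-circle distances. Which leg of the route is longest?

C–D

Leg distances:
A→B: 247.8 km
B→C: 223.5 km
C→D: 371.7 km
D→E: 256.3 km
E→F: 307.0 km
The longest leg is C–D at 371.7 km.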